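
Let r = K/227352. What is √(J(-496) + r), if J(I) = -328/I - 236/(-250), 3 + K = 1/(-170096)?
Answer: √22529897108477145999003990/3746317623600 ≈ 1.2670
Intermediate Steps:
K = -510289/170096 (K = -3 + 1/(-170096) = -3 - 1/170096 = -510289/170096 ≈ -3.0000)
r = -510289/38671665792 (r = -510289/170096/227352 = -510289/170096*1/227352 = -510289/38671665792 ≈ -1.3195e-5)
J(I) = 118/125 - 328/I (J(I) = -328/I - 236*(-1/250) = -328/I + 118/125 = 118/125 - 328/I)
√(J(-496) + r) = √((118/125 - 328/(-496)) - 510289/38671665792) = √((118/125 - 328*(-1/496)) - 510289/38671665792) = √((118/125 + 41/62) - 510289/38671665792) = √(12441/7750 - 510289/38671665792) = √(240555119689261/149852704944000) = √22529897108477145999003990/3746317623600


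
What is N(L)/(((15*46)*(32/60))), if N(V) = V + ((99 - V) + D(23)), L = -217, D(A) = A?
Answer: 61/184 ≈ 0.33152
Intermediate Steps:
N(V) = 122 (N(V) = V + ((99 - V) + 23) = V + (122 - V) = 122)
N(L)/(((15*46)*(32/60))) = 122/(((15*46)*(32/60))) = 122/((690*(32*(1/60)))) = 122/((690*(8/15))) = 122/368 = 122*(1/368) = 61/184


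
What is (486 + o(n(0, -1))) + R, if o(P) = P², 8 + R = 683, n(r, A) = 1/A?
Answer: 1162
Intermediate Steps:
R = 675 (R = -8 + 683 = 675)
(486 + o(n(0, -1))) + R = (486 + (1/(-1))²) + 675 = (486 + (-1)²) + 675 = (486 + 1) + 675 = 487 + 675 = 1162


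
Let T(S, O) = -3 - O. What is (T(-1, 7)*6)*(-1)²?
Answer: -60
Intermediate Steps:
(T(-1, 7)*6)*(-1)² = ((-3 - 1*7)*6)*(-1)² = ((-3 - 7)*6)*1 = -10*6*1 = -60*1 = -60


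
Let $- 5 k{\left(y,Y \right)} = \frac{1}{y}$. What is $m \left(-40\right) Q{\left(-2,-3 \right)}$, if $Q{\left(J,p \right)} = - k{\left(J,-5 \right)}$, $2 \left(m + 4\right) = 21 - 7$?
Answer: $12$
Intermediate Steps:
$k{\left(y,Y \right)} = - \frac{1}{5 y}$
$m = 3$ ($m = -4 + \frac{21 - 7}{2} = -4 + \frac{1}{2} \cdot 14 = -4 + 7 = 3$)
$Q{\left(J,p \right)} = \frac{1}{5 J}$ ($Q{\left(J,p \right)} = - \frac{-1}{5 J} = \frac{1}{5 J}$)
$m \left(-40\right) Q{\left(-2,-3 \right)} = 3 \left(-40\right) \frac{1}{5 \left(-2\right)} = - 120 \cdot \frac{1}{5} \left(- \frac{1}{2}\right) = \left(-120\right) \left(- \frac{1}{10}\right) = 12$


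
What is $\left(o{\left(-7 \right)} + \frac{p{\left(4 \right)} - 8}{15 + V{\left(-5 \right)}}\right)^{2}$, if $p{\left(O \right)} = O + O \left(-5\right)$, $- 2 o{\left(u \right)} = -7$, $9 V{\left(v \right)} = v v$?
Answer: $\frac{1849}{400} \approx 4.6225$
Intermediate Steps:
$V{\left(v \right)} = \frac{v^{2}}{9}$ ($V{\left(v \right)} = \frac{v v}{9} = \frac{v^{2}}{9}$)
$o{\left(u \right)} = \frac{7}{2}$ ($o{\left(u \right)} = \left(- \frac{1}{2}\right) \left(-7\right) = \frac{7}{2}$)
$p{\left(O \right)} = - 4 O$ ($p{\left(O \right)} = O - 5 O = - 4 O$)
$\left(o{\left(-7 \right)} + \frac{p{\left(4 \right)} - 8}{15 + V{\left(-5 \right)}}\right)^{2} = \left(\frac{7}{2} + \frac{\left(-4\right) 4 - 8}{15 + \frac{\left(-5\right)^{2}}{9}}\right)^{2} = \left(\frac{7}{2} + \frac{-16 - 8}{15 + \frac{1}{9} \cdot 25}\right)^{2} = \left(\frac{7}{2} - \frac{24}{15 + \frac{25}{9}}\right)^{2} = \left(\frac{7}{2} - \frac{24}{\frac{160}{9}}\right)^{2} = \left(\frac{7}{2} - \frac{27}{20}\right)^{2} = \left(\frac{43}{20}\right)^{2} = \frac{1849}{400}$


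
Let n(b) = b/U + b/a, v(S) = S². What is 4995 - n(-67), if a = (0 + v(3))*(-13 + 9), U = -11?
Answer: 1974871/396 ≈ 4987.0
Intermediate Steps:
a = -36 (a = (0 + 3²)*(-13 + 9) = (0 + 9)*(-4) = 9*(-4) = -36)
n(b) = -47*b/396 (n(b) = b/(-11) + b/(-36) = b*(-1/11) + b*(-1/36) = -b/11 - b/36 = -47*b/396)
4995 - n(-67) = 4995 - (-47)*(-67)/396 = 4995 - 1*3149/396 = 4995 - 3149/396 = 1974871/396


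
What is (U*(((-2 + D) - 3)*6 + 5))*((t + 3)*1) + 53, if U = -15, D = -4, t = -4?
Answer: -682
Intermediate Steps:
(U*(((-2 + D) - 3)*6 + 5))*((t + 3)*1) + 53 = (-15*(((-2 - 4) - 3)*6 + 5))*((-4 + 3)*1) + 53 = (-15*((-6 - 3)*6 + 5))*(-1*1) + 53 = -15*(-9*6 + 5)*(-1) + 53 = -15*(-54 + 5)*(-1) + 53 = -15*(-49)*(-1) + 53 = 735*(-1) + 53 = -735 + 53 = -682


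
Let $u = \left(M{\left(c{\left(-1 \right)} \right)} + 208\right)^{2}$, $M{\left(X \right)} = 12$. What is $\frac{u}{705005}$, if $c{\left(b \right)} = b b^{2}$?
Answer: $\frac{9680}{141001} \approx 0.068652$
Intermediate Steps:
$c{\left(b \right)} = b^{3}$
$u = 48400$ ($u = \left(12 + 208\right)^{2} = 220^{2} = 48400$)
$\frac{u}{705005} = \frac{48400}{705005} = 48400 \cdot \frac{1}{705005} = \frac{9680}{141001}$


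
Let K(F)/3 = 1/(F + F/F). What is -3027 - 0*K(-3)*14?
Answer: -3027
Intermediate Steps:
K(F) = 3/(1 + F) (K(F) = 3/(F + F/F) = 3/(F + 1) = 3/(1 + F))
-3027 - 0*K(-3)*14 = -3027 - 0*(3/(1 - 3))*14 = -3027 - 0*(3/(-2))*14 = -3027 - 0*(3*(-½))*14 = -3027 - 0*(-3/2)*14 = -3027 - 0*14 = -3027 - 1*0 = -3027 + 0 = -3027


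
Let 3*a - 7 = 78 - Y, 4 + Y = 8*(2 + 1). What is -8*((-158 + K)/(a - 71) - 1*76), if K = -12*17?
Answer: 20324/37 ≈ 549.30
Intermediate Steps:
Y = 20 (Y = -4 + 8*(2 + 1) = -4 + 8*3 = -4 + 24 = 20)
K = -204
a = 65/3 (a = 7/3 + (78 - 1*20)/3 = 7/3 + (78 - 20)/3 = 7/3 + (⅓)*58 = 7/3 + 58/3 = 65/3 ≈ 21.667)
-8*((-158 + K)/(a - 71) - 1*76) = -8*((-158 - 204)/(65/3 - 71) - 1*76) = -8*(-362/(-148/3) - 76) = -8*(-362*(-3/148) - 76) = -8*(543/74 - 76) = -8*(-5081/74) = 20324/37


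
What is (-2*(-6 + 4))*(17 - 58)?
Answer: -164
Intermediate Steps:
(-2*(-6 + 4))*(17 - 58) = -2*(-2)*(-41) = 4*(-41) = -164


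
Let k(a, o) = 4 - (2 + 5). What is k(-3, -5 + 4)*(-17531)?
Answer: 52593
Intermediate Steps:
k(a, o) = -3 (k(a, o) = 4 - 1*7 = 4 - 7 = -3)
k(-3, -5 + 4)*(-17531) = -3*(-17531) = 52593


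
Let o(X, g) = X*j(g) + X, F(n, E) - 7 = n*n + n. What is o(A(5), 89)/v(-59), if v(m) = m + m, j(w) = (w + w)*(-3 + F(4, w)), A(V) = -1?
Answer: 4273/118 ≈ 36.212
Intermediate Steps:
F(n, E) = 7 + n + n**2 (F(n, E) = 7 + (n*n + n) = 7 + (n**2 + n) = 7 + (n + n**2) = 7 + n + n**2)
j(w) = 48*w (j(w) = (w + w)*(-3 + (7 + 4 + 4**2)) = (2*w)*(-3 + (7 + 4 + 16)) = (2*w)*(-3 + 27) = (2*w)*24 = 48*w)
v(m) = 2*m
o(X, g) = X + 48*X*g (o(X, g) = X*(48*g) + X = 48*X*g + X = X + 48*X*g)
o(A(5), 89)/v(-59) = (-(1 + 48*89))/((2*(-59))) = -(1 + 4272)/(-118) = -1*4273*(-1/118) = -4273*(-1/118) = 4273/118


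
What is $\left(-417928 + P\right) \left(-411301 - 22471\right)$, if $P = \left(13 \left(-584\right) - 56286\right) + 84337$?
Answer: $172410923068$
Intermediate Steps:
$P = 20459$ ($P = \left(-7592 - 56286\right) + 84337 = -63878 + 84337 = 20459$)
$\left(-417928 + P\right) \left(-411301 - 22471\right) = \left(-417928 + 20459\right) \left(-411301 - 22471\right) = \left(-397469\right) \left(-433772\right) = 172410923068$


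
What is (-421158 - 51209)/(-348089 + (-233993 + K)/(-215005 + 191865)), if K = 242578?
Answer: 2186114476/1610957609 ≈ 1.3570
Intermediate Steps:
(-421158 - 51209)/(-348089 + (-233993 + K)/(-215005 + 191865)) = (-421158 - 51209)/(-348089 + (-233993 + 242578)/(-215005 + 191865)) = -472367/(-348089 + 8585/(-23140)) = -472367/(-348089 + 8585*(-1/23140)) = -472367/(-348089 - 1717/4628) = -472367/(-1610957609/4628) = -472367*(-4628/1610957609) = 2186114476/1610957609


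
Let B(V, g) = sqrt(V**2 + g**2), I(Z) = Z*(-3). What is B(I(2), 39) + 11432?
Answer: 11432 + 3*sqrt(173) ≈ 11471.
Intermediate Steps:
I(Z) = -3*Z
B(I(2), 39) + 11432 = sqrt((-3*2)**2 + 39**2) + 11432 = sqrt((-6)**2 + 1521) + 11432 = sqrt(36 + 1521) + 11432 = sqrt(1557) + 11432 = 3*sqrt(173) + 11432 = 11432 + 3*sqrt(173)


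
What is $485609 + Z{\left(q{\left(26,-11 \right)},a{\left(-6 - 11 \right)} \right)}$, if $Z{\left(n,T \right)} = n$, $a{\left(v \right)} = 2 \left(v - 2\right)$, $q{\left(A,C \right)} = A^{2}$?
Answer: $486285$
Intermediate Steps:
$a{\left(v \right)} = -4 + 2 v$ ($a{\left(v \right)} = 2 \left(-2 + v\right) = -4 + 2 v$)
$485609 + Z{\left(q{\left(26,-11 \right)},a{\left(-6 - 11 \right)} \right)} = 485609 + 26^{2} = 485609 + 676 = 486285$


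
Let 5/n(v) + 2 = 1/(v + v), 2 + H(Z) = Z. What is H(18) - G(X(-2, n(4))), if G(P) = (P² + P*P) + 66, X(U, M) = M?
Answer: -578/9 ≈ -64.222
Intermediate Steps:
H(Z) = -2 + Z
n(v) = 5/(-2 + 1/(2*v)) (n(v) = 5/(-2 + 1/(v + v)) = 5/(-2 + 1/(2*v)))
G(P) = 66 + 2*P² (G(P) = (P² + P²) + 66 = 2*P² + 66 = 66 + 2*P²)
H(18) - G(X(-2, n(4))) = (-2 + 18) - (66 + 2*(-10*4/(-1 + 4*4))²) = 16 - (66 + 2*(-10*4/(-1 + 16))²) = 16 - (66 + 2*(-10*4/15)²) = 16 - (66 + 2*(-10*4*1/15)²) = 16 - (66 + 2*(-8/3)²) = 16 - (66 + 2*(64/9)) = 16 - (66 + 128/9) = 16 - 1*722/9 = 16 - 722/9 = -578/9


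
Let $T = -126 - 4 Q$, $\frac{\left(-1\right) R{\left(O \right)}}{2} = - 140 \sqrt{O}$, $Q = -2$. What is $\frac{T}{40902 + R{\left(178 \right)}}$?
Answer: $- \frac{20451}{7029739} + \frac{140 \sqrt{178}}{7029739} \approx -0.0026435$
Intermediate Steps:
$R{\left(O \right)} = 280 \sqrt{O}$ ($R{\left(O \right)} = - 2 \left(- 140 \sqrt{O}\right) = 280 \sqrt{O}$)
$T = -118$ ($T = -126 - -8 = -126 + 8 = -118$)
$\frac{T}{40902 + R{\left(178 \right)}} = - \frac{118}{40902 + 280 \sqrt{178}}$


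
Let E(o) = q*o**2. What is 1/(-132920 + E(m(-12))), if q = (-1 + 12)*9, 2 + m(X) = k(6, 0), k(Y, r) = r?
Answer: -1/132524 ≈ -7.5458e-6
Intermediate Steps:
m(X) = -2 (m(X) = -2 + 0 = -2)
q = 99 (q = 11*9 = 99)
E(o) = 99*o**2
1/(-132920 + E(m(-12))) = 1/(-132920 + 99*(-2)**2) = 1/(-132920 + 99*4) = 1/(-132920 + 396) = 1/(-132524) = -1/132524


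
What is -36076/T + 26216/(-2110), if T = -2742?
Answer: 1059022/1446405 ≈ 0.73217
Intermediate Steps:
-36076/T + 26216/(-2110) = -36076/(-2742) + 26216/(-2110) = -36076*(-1/2742) + 26216*(-1/2110) = 18038/1371 - 13108/1055 = 1059022/1446405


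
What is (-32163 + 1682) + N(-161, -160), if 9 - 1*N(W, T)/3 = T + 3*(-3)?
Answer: -29947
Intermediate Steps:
N(W, T) = 54 - 3*T (N(W, T) = 27 - 3*(T + 3*(-3)) = 27 - 3*(T - 9) = 27 - 3*(-9 + T) = 27 + (27 - 3*T) = 54 - 3*T)
(-32163 + 1682) + N(-161, -160) = (-32163 + 1682) + (54 - 3*(-160)) = -30481 + (54 + 480) = -30481 + 534 = -29947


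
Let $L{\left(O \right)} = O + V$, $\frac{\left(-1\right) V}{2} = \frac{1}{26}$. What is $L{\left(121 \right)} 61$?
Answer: $\frac{95892}{13} \approx 7376.3$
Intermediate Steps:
$V = - \frac{1}{13}$ ($V = - \frac{2}{26} = \left(-2\right) \frac{1}{26} = - \frac{1}{13} \approx -0.076923$)
$L{\left(O \right)} = - \frac{1}{13} + O$ ($L{\left(O \right)} = O - \frac{1}{13} = - \frac{1}{13} + O$)
$L{\left(121 \right)} 61 = \left(- \frac{1}{13} + 121\right) 61 = \frac{1572}{13} \cdot 61 = \frac{95892}{13}$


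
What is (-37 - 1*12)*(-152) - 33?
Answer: 7415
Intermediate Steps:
(-37 - 1*12)*(-152) - 33 = (-37 - 12)*(-152) - 33 = -49*(-152) - 33 = 7448 - 33 = 7415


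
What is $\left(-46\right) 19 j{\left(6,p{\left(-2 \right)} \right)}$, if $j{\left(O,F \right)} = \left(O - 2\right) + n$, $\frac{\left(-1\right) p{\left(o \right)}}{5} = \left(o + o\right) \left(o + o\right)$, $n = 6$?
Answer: $-8740$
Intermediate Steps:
$p{\left(o \right)} = - 20 o^{2}$ ($p{\left(o \right)} = - 5 \left(o + o\right) \left(o + o\right) = - 5 \cdot 2 o 2 o = - 5 \cdot 4 o^{2} = - 20 o^{2}$)
$j{\left(O,F \right)} = 4 + O$ ($j{\left(O,F \right)} = \left(O - 2\right) + 6 = \left(-2 + O\right) + 6 = 4 + O$)
$\left(-46\right) 19 j{\left(6,p{\left(-2 \right)} \right)} = \left(-46\right) 19 \left(4 + 6\right) = \left(-874\right) 10 = -8740$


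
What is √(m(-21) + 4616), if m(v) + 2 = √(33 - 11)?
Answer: √(4614 + √22) ≈ 67.961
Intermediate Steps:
m(v) = -2 + √22 (m(v) = -2 + √(33 - 11) = -2 + √22)
√(m(-21) + 4616) = √((-2 + √22) + 4616) = √(4614 + √22)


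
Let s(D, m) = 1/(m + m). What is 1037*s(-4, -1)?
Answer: -1037/2 ≈ -518.50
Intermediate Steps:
s(D, m) = 1/(2*m)
1037*s(-4, -1) = 1037*((½)/(-1)) = 1037*((½)*(-1)) = 1037*(-½) = -1037/2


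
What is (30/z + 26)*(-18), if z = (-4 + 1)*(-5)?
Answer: -504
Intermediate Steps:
z = 15 (z = -3*(-5) = 15)
(30/z + 26)*(-18) = (30/15 + 26)*(-18) = (30*(1/15) + 26)*(-18) = (2 + 26)*(-18) = 28*(-18) = -504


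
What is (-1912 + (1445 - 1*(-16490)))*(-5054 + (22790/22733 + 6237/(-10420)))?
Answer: -19180893249198303/236877860 ≈ -8.0974e+7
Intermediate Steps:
(-1912 + (1445 - 1*(-16490)))*(-5054 + (22790/22733 + 6237/(-10420))) = (-1912 + (1445 + 16490))*(-5054 + (22790*(1/22733) + 6237*(-1/10420))) = (-1912 + 17935)*(-5054 + (22790/22733 - 6237/10420)) = 16023*(-5054 + 95686079/236877860) = 16023*(-1197085018361/236877860) = -19180893249198303/236877860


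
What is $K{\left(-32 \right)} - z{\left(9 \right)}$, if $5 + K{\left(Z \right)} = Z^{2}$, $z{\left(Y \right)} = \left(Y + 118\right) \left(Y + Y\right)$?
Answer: $-1267$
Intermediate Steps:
$z{\left(Y \right)} = 2 Y \left(118 + Y\right)$ ($z{\left(Y \right)} = \left(118 + Y\right) 2 Y = 2 Y \left(118 + Y\right)$)
$K{\left(Z \right)} = -5 + Z^{2}$
$K{\left(-32 \right)} - z{\left(9 \right)} = \left(-5 + \left(-32\right)^{2}\right) - 2 \cdot 9 \left(118 + 9\right) = \left(-5 + 1024\right) - 2 \cdot 9 \cdot 127 = 1019 - 2286 = -1267$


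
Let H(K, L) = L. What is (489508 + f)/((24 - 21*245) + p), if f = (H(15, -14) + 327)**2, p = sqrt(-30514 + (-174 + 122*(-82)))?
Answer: -1002823239/8755111 - 1174954*I*sqrt(10173)/26265333 ≈ -114.54 - 4.5119*I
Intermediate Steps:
p = 2*I*sqrt(10173) (p = sqrt(-30514 + (-174 - 10004)) = sqrt(-30514 - 10178) = sqrt(-40692) = 2*I*sqrt(10173) ≈ 201.72*I)
f = 97969 (f = (-14 + 327)**2 = 313**2 = 97969)
(489508 + f)/((24 - 21*245) + p) = (489508 + 97969)/((24 - 21*245) + 2*I*sqrt(10173)) = 587477/((24 - 5145) + 2*I*sqrt(10173)) = 587477/(-5121 + 2*I*sqrt(10173))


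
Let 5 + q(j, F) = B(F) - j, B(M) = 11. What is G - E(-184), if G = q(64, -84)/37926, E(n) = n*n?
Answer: -642011357/18963 ≈ -33856.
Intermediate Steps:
E(n) = n²
q(j, F) = 6 - j (q(j, F) = -5 + (11 - j) = 6 - j)
G = -29/18963 (G = (6 - 1*64)/37926 = (6 - 64)*(1/37926) = -58*1/37926 = -29/18963 ≈ -0.0015293)
G - E(-184) = -29/18963 - 1*(-184)² = -29/18963 - 1*33856 = -29/18963 - 33856 = -642011357/18963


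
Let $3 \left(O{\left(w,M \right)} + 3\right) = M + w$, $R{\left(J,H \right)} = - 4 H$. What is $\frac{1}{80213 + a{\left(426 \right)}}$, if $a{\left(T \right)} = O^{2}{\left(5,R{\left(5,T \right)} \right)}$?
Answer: $\frac{9}{3639181} \approx 2.4731 \cdot 10^{-6}$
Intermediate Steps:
$O{\left(w,M \right)} = -3 + \frac{M}{3} + \frac{w}{3}$ ($O{\left(w,M \right)} = -3 + \frac{M + w}{3} = -3 + \left(\frac{M}{3} + \frac{w}{3}\right) = -3 + \frac{M}{3} + \frac{w}{3}$)
$a{\left(T \right)} = \left(- \frac{4}{3} - \frac{4 T}{3}\right)^{2}$ ($a{\left(T \right)} = \left(-3 + \frac{\left(-4\right) T}{3} + \frac{1}{3} \cdot 5\right)^{2} = \left(-3 - \frac{4 T}{3} + \frac{5}{3}\right)^{2} = \left(- \frac{4}{3} - \frac{4 T}{3}\right)^{2}$)
$\frac{1}{80213 + a{\left(426 \right)}} = \frac{1}{80213 + \frac{16 \left(1 + 426\right)^{2}}{9}} = \frac{1}{80213 + \frac{16 \cdot 427^{2}}{9}} = \frac{1}{80213 + \frac{16}{9} \cdot 182329} = \frac{1}{80213 + \frac{2917264}{9}} = \frac{1}{\frac{3639181}{9}} = \frac{9}{3639181}$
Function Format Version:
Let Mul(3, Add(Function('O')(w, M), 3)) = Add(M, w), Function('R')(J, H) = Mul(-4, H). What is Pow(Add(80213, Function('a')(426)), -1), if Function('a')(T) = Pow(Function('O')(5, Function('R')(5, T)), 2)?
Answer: Rational(9, 3639181) ≈ 2.4731e-6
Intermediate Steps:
Function('O')(w, M) = Add(-3, Mul(Rational(1, 3), M), Mul(Rational(1, 3), w)) (Function('O')(w, M) = Add(-3, Mul(Rational(1, 3), Add(M, w))) = Add(-3, Add(Mul(Rational(1, 3), M), Mul(Rational(1, 3), w))) = Add(-3, Mul(Rational(1, 3), M), Mul(Rational(1, 3), w)))
Function('a')(T) = Pow(Add(Rational(-4, 3), Mul(Rational(-4, 3), T)), 2) (Function('a')(T) = Pow(Add(-3, Mul(Rational(1, 3), Mul(-4, T)), Mul(Rational(1, 3), 5)), 2) = Pow(Add(-3, Mul(Rational(-4, 3), T), Rational(5, 3)), 2) = Pow(Add(Rational(-4, 3), Mul(Rational(-4, 3), T)), 2))
Pow(Add(80213, Function('a')(426)), -1) = Pow(Add(80213, Mul(Rational(16, 9), Pow(Add(1, 426), 2))), -1) = Pow(Add(80213, Mul(Rational(16, 9), Pow(427, 2))), -1) = Pow(Add(80213, Mul(Rational(16, 9), 182329)), -1) = Pow(Add(80213, Rational(2917264, 9)), -1) = Pow(Rational(3639181, 9), -1) = Rational(9, 3639181)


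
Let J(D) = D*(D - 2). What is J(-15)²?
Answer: 65025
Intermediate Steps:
J(D) = D*(-2 + D)
J(-15)² = (-15*(-2 - 15))² = (-15*(-17))² = 255² = 65025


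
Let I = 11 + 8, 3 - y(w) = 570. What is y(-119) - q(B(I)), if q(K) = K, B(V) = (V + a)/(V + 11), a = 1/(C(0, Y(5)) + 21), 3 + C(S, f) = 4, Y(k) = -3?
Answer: -374639/660 ≈ -567.63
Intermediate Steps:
y(w) = -567 (y(w) = 3 - 1*570 = 3 - 570 = -567)
C(S, f) = 1 (C(S, f) = -3 + 4 = 1)
I = 19
a = 1/22 (a = 1/(1 + 21) = 1/22 ≈ 0.045455)
B(V) = (1/22 + V)/(11 + V) (B(V) = (V + 1/22)/(V + 11) = (1/22 + V)/(11 + V))
y(-119) - q(B(I)) = -567 - (1/22 + 19)/(11 + 19) = -567 - 419/(30*22) = -567 - 1*419/660 = -567 - 419/660 = -374639/660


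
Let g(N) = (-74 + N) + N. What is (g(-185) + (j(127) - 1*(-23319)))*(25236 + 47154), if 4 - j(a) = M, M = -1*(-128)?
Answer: 1646944890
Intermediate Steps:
M = 128
j(a) = -124 (j(a) = 4 - 1*128 = 4 - 128 = -124)
g(N) = -74 + 2*N
(g(-185) + (j(127) - 1*(-23319)))*(25236 + 47154) = ((-74 + 2*(-185)) + (-124 - 1*(-23319)))*(25236 + 47154) = ((-74 - 370) + (-124 + 23319))*72390 = (-444 + 23195)*72390 = 22751*72390 = 1646944890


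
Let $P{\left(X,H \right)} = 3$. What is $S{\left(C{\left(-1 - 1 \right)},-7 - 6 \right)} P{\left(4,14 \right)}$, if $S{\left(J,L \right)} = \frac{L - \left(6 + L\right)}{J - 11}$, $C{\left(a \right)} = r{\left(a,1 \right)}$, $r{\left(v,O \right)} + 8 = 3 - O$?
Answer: $\frac{18}{17} \approx 1.0588$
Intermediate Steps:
$r{\left(v,O \right)} = -5 - O$ ($r{\left(v,O \right)} = -8 - \left(-3 + O\right) = -5 - O$)
$C{\left(a \right)} = -6$ ($C{\left(a \right)} = -5 - 1 = -6$)
$S{\left(J,L \right)} = - \frac{6}{-11 + J}$
$S{\left(C{\left(-1 - 1 \right)},-7 - 6 \right)} P{\left(4,14 \right)} = - \frac{6}{-11 - 6} \cdot 3 = - \frac{6}{-17} \cdot 3 = \left(-6\right) \left(- \frac{1}{17}\right) 3 = \frac{6}{17} \cdot 3 = \frac{18}{17}$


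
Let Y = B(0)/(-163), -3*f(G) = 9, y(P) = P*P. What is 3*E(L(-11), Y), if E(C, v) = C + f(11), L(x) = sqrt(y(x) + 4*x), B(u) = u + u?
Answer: -9 + 3*sqrt(77) ≈ 17.325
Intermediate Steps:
B(u) = 2*u
y(P) = P**2
f(G) = -3 (f(G) = -1/3*9 = -3)
L(x) = sqrt(x**2 + 4*x)
Y = 0 (Y = (2*0)/(-163) = 0*(-1/163) = 0)
E(C, v) = -3 + C (E(C, v) = C - 3 = -3 + C)
3*E(L(-11), Y) = 3*(-3 + sqrt(-11*(4 - 11))) = 3*(-3 + sqrt(-11*(-7))) = 3*(-3 + sqrt(77)) = -9 + 3*sqrt(77)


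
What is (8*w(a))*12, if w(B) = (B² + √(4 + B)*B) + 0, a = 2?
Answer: 384 + 192*√6 ≈ 854.30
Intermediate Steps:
w(B) = B² + B*√(4 + B) (w(B) = (B² + B*√(4 + B)) + 0 = B² + B*√(4 + B))
(8*w(a))*12 = (8*(2*(2 + √(4 + 2))))*12 = (8*(2*(2 + √6)))*12 = (8*(4 + 2*√6))*12 = (32 + 16*√6)*12 = 384 + 192*√6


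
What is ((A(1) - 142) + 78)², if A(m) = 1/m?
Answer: 3969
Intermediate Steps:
((A(1) - 142) + 78)² = ((1/1 - 142) + 78)² = ((1 - 142) + 78)² = (-141 + 78)² = (-63)² = 3969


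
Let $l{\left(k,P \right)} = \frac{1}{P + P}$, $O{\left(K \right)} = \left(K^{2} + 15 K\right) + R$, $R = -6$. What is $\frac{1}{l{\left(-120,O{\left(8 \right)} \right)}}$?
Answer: $356$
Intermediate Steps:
$O{\left(K \right)} = -6 + K^{2} + 15 K$ ($O{\left(K \right)} = \left(K^{2} + 15 K\right) - 6 = -6 + K^{2} + 15 K$)
$l{\left(k,P \right)} = \frac{1}{2 P}$
$\frac{1}{l{\left(-120,O{\left(8 \right)} \right)}} = \frac{1}{\frac{1}{2} \frac{1}{-6 + 8^{2} + 15 \cdot 8}} = \frac{1}{\frac{1}{2} \frac{1}{-6 + 64 + 120}} = \frac{1}{\frac{1}{2} \cdot \frac{1}{178}} = \frac{1}{\frac{1}{356}} = 356$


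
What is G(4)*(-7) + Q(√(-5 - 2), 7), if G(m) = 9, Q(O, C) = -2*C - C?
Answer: -84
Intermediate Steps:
Q(O, C) = -3*C
G(4)*(-7) + Q(√(-5 - 2), 7) = 9*(-7) - 3*7 = -63 - 21 = -84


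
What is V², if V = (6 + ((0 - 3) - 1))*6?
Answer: 144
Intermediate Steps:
V = 12 (V = (6 + (-3 - 1))*6 = (6 - 4)*6 = 2*6 = 12)
V² = 12² = 144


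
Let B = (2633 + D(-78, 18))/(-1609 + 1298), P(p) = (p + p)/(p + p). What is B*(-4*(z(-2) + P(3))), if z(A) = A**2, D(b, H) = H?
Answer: 53020/311 ≈ 170.48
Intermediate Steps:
P(p) = 1 (P(p) = (2*p)/((2*p)) = (2*p)*(1/(2*p)) = 1)
B = -2651/311 (B = (2633 + 18)/(-1609 + 1298) = 2651/(-311) = 2651*(-1/311) = -2651/311 ≈ -8.5241)
B*(-4*(z(-2) + P(3))) = -(-10604)*((-2)**2 + 1)/311 = -(-10604)*(4 + 1)/311 = -(-10604)*5/311 = -2651/311*(-20) = 53020/311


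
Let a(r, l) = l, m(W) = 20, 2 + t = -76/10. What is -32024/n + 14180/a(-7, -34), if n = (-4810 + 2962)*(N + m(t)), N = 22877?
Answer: -37500409579/89916519 ≈ -417.06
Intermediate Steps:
t = -48/5 (t = -2 - 76/10 = -2 - 76*⅒ = -2 - 38/5 = -48/5 ≈ -9.6000)
n = -42313656 (n = (-4810 + 2962)*(22877 + 20) = -1848*22897 = -42313656)
-32024/n + 14180/a(-7, -34) = -32024/(-42313656) + 14180/(-34) = -32024*(-1/42313656) + 14180*(-1/34) = 4003/5289207 - 7090/17 = -37500409579/89916519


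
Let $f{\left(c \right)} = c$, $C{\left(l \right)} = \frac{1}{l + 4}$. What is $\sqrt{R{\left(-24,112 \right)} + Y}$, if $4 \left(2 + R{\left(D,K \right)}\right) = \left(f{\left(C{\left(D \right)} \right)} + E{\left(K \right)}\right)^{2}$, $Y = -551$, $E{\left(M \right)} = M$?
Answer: $\frac{\sqrt{4128321}}{40} \approx 50.796$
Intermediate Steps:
$C{\left(l \right)} = \frac{1}{4 + l}$
$R{\left(D,K \right)} = -2 + \frac{\left(K + \frac{1}{4 + D}\right)^{2}}{4}$ ($R{\left(D,K \right)} = -2 + \frac{\left(\frac{1}{4 + D} + K\right)^{2}}{4} = -2 + \frac{\left(K + \frac{1}{4 + D}\right)^{2}}{4}$)
$\sqrt{R{\left(-24,112 \right)} + Y} = \sqrt{\left(-2 + \frac{\left(1 + 4 \cdot 112 - 2688\right)^{2}}{4 \left(4 - 24\right)^{2}}\right) - 551} = \sqrt{\left(-2 + \frac{\left(1 + 448 - 2688\right)^{2}}{4 \cdot 400}\right) - 551} = \sqrt{\left(-2 + \frac{1}{4} \cdot \frac{1}{400} \left(-2239\right)^{2}\right) - 551} = \sqrt{\left(-2 + \frac{1}{4} \cdot \frac{1}{400} \cdot 5013121\right) - 551} = \sqrt{\left(-2 + \frac{5013121}{1600}\right) - 551} = \sqrt{\frac{5009921}{1600} - 551} = \sqrt{\frac{4128321}{1600}} = \frac{\sqrt{4128321}}{40}$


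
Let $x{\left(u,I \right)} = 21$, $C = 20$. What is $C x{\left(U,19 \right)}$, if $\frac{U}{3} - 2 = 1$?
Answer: $420$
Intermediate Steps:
$U = 9$ ($U = 6 + 3 \cdot 1 = 6 + 3 = 9$)
$C x{\left(U,19 \right)} = 20 \cdot 21 = 420$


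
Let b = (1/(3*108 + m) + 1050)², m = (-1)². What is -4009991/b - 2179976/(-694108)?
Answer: -10032505622570631/20207608718288527 ≈ -0.49647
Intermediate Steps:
m = 1
b = 116452245001/105625 (b = (1/(3*108 + 1) + 1050)² = (1/(324 + 1) + 1050)² = (1/325 + 1050)² = (341251/325)² = 116452245001/105625 ≈ 1.1025e+6)
-4009991/b - 2179976/(-694108) = -4009991/116452245001/105625 - 2179976/(-694108) = -4009991*105625/116452245001 - 2179976*(-1/694108) = -423555299375/116452245001 + 544994/173527 = -10032505622570631/20207608718288527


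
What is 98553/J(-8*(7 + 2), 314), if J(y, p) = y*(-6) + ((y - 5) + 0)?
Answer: 98553/355 ≈ 277.61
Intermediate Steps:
J(y, p) = -5 - 5*y (J(y, p) = -6*y + ((-5 + y) + 0) = -6*y + (-5 + y) = -5 - 5*y)
98553/J(-8*(7 + 2), 314) = 98553/(-5 - (-40)*(7 + 2)) = 98553/(-5 - (-40)*9) = 98553/(-5 - 5*(-72)) = 98553/(-5 + 360) = 98553/355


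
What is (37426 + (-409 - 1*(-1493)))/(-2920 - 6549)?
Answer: -38510/9469 ≈ -4.0670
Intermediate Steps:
(37426 + (-409 - 1*(-1493)))/(-2920 - 6549) = (37426 + (-409 + 1493))/(-9469) = (37426 + 1084)*(-1/9469) = 38510*(-1/9469) = -38510/9469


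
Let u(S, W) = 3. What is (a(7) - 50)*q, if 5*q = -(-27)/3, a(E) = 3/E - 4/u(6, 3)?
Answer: -3207/35 ≈ -91.629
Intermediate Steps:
a(E) = -4/3 + 3/E (a(E) = 3/E - 4/3 = -4/3 + 3/E)
q = 9/5 (q = (-(-27)/3)/5 = (-9*(-1))/5 = (1/5)*9 = 9/5 ≈ 1.8000)
(a(7) - 50)*q = ((-4/3 + 3/7) - 50)*(9/5) = (-19/21 - 50)*(9/5) = -1069/21*9/5 = -3207/35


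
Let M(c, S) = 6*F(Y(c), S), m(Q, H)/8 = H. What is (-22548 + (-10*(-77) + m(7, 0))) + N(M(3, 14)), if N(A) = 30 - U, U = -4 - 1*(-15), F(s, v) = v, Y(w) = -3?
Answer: -21759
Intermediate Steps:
U = 11 (U = -4 + 15 = 11)
m(Q, H) = 8*H
M(c, S) = 6*S
N(A) = 19 (N(A) = 30 - 1*11 = 30 - 11 = 19)
(-22548 + (-10*(-77) + m(7, 0))) + N(M(3, 14)) = (-22548 + (-10*(-77) + 8*0)) + 19 = (-22548 + (770 + 0)) + 19 = (-22548 + 770) + 19 = -21778 + 19 = -21759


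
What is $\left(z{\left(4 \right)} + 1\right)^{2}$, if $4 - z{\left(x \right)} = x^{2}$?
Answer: $121$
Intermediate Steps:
$z{\left(x \right)} = 4 - x^{2}$
$\left(z{\left(4 \right)} + 1\right)^{2} = \left(\left(4 - 4^{2}\right) + 1\right)^{2} = \left(\left(4 - 16\right) + 1\right)^{2} = \left(-12 + 1\right)^{2} = \left(-11\right)^{2} = 121$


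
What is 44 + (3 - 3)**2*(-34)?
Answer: 44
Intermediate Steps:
44 + (3 - 3)**2*(-34) = 44 + 0**2*(-34) = 44 + 0*(-34) = 44 + 0 = 44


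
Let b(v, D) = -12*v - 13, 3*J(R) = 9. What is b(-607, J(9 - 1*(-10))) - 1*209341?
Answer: -202070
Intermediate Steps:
J(R) = 3 (J(R) = (⅓)*9 = 3)
b(v, D) = -13 - 12*v
b(-607, J(9 - 1*(-10))) - 1*209341 = (-13 - 12*(-607)) - 1*209341 = (-13 + 7284) - 209341 = 7271 - 209341 = -202070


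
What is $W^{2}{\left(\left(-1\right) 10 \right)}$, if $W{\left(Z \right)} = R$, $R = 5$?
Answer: $25$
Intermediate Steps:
$W{\left(Z \right)} = 5$
$W^{2}{\left(\left(-1\right) 10 \right)} = 5^{2} = 25$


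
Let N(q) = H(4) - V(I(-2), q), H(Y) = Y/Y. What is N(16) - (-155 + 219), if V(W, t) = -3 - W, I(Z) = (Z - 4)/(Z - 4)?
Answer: -59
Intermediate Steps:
H(Y) = 1
I(Z) = 1 (I(Z) = (-4 + Z)/(-4 + Z) = 1)
N(q) = 5 (N(q) = 1 - (-3 - 1*1) = 1 - (-3 - 1) = 1 - 1*(-4) = 1 + 4 = 5)
N(16) - (-155 + 219) = 5 - (-155 + 219) = 5 - 1*64 = 5 - 64 = -59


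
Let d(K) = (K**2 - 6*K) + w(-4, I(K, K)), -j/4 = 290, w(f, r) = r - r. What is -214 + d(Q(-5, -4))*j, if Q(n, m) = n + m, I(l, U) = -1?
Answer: -156814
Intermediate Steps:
w(f, r) = 0
j = -1160 (j = -4*290 = -1160)
Q(n, m) = m + n
d(K) = K**2 - 6*K (d(K) = (K**2 - 6*K) + 0 = K**2 - 6*K)
-214 + d(Q(-5, -4))*j = -214 + ((-4 - 5)*(-6 + (-4 - 5)))*(-1160) = -214 - 9*(-6 - 9)*(-1160) = -214 - 9*(-15)*(-1160) = -214 + 135*(-1160) = -214 - 156600 = -156814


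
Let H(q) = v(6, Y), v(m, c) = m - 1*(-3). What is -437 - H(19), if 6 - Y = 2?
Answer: -446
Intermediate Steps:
Y = 4 (Y = 6 - 1*2 = 6 - 2 = 4)
v(m, c) = 3 + m (v(m, c) = m + 3 = 3 + m)
H(q) = 9 (H(q) = 3 + 6 = 9)
-437 - H(19) = -437 - 1*9 = -437 - 9 = -446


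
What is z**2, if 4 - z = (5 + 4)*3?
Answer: 529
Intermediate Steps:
z = -23 (z = 4 - (5 + 4)*3 = 4 - 9*3 = 4 - 1*27 = 4 - 27 = -23)
z**2 = (-23)**2 = 529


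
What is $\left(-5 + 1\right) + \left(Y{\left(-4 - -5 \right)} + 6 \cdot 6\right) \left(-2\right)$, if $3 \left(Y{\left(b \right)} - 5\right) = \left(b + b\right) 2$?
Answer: $- \frac{266}{3} \approx -88.667$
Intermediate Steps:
$Y{\left(b \right)} = 5 + \frac{4 b}{3}$ ($Y{\left(b \right)} = 5 + \frac{\left(b + b\right) 2}{3} = 5 + \frac{2 b 2}{3} = 5 + \frac{4 b}{3}$)
$\left(-5 + 1\right) + \left(Y{\left(-4 - -5 \right)} + 6 \cdot 6\right) \left(-2\right) = \left(-5 + 1\right) + \left(\left(5 + \frac{4 \left(-4 - -5\right)}{3}\right) + 6 \cdot 6\right) \left(-2\right) = -4 + \left(\left(5 + \frac{4 \left(-4 + 5\right)}{3}\right) + 36\right) \left(-2\right) = -4 + \left(\left(5 + \frac{4}{3} \cdot 1\right) + 36\right) \left(-2\right) = -4 + \left(\left(5 + \frac{4}{3}\right) + 36\right) \left(-2\right) = -4 + \left(\frac{19}{3} + 36\right) \left(-2\right) = -4 + \frac{127}{3} \left(-2\right) = -4 - \frac{254}{3} = - \frac{266}{3}$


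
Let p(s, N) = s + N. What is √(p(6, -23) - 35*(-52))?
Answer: √1803 ≈ 42.462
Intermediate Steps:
p(s, N) = N + s
√(p(6, -23) - 35*(-52)) = √((-23 + 6) - 35*(-52)) = √(-17 + 1820) = √1803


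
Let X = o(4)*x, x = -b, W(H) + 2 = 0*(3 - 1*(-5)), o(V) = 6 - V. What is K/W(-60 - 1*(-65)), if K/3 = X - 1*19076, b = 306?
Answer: 29532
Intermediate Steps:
W(H) = -2 (W(H) = -2 + 0*(3 - 1*(-5)) = -2 + 0*(3 + 5) = -2 + 0*8 = -2 + 0 = -2)
x = -306 (x = -1*306 = -306)
X = -612 (X = (6 - 1*4)*(-306) = (6 - 4)*(-306) = 2*(-306) = -612)
K = -59064 (K = 3*(-612 - 1*19076) = 3*(-612 - 19076) = 3*(-19688) = -59064)
K/W(-60 - 1*(-65)) = -59064/(-2) = -59064*(-1/2) = 29532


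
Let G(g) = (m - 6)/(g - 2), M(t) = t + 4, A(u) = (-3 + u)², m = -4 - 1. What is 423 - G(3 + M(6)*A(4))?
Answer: 424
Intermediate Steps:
m = -5
M(t) = 4 + t
G(g) = -11/(-2 + g) (G(g) = (-5 - 6)/(g - 2) = -11/(-2 + g))
423 - G(3 + M(6)*A(4)) = 423 - (-11)/(-2 + (3 + (4 + 6)*(-3 + 4)²)) = 423 - (-11)/(-2 + (3 + 10*1²)) = 423 - (-11)/(-2 + (3 + 10*1)) = 423 - (-11)/(-2 + (3 + 10)) = 423 - (-11)/(-2 + 13) = 423 - (-11)/11 = 423 - 1*(-1) = 423 + 1 = 424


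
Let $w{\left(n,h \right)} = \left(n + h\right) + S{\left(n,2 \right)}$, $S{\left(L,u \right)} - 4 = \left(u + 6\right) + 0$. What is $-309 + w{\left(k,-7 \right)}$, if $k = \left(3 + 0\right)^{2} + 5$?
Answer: $-290$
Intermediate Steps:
$S{\left(L,u \right)} = 10 + u$ ($S{\left(L,u \right)} = 4 + \left(\left(u + 6\right) + 0\right) = 4 + \left(\left(6 + u\right) + 0\right) = 4 + \left(6 + u\right) = 10 + u$)
$k = 14$ ($k = 3^{2} + 5 = 9 + 5 = 14$)
$w{\left(n,h \right)} = 12 + h + n$ ($w{\left(n,h \right)} = \left(n + h\right) + \left(10 + 2\right) = \left(h + n\right) + 12 = 12 + h + n$)
$-309 + w{\left(k,-7 \right)} = -309 + \left(12 - 7 + 14\right) = -309 + 19 = -290$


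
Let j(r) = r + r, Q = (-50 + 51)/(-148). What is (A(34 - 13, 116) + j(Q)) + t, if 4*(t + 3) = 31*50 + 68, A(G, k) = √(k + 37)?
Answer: 14855/37 + 3*√17 ≈ 413.86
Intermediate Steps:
Q = -1/148 (Q = 1*(-1/148) = -1/148 ≈ -0.0067568)
A(G, k) = √(37 + k)
t = 803/2 (t = -3 + (31*50 + 68)/4 = -3 + (1550 + 68)/4 = -3 + (¼)*1618 = -3 + 809/2 = 803/2 ≈ 401.50)
j(r) = 2*r
(A(34 - 13, 116) + j(Q)) + t = (√(37 + 116) + 2*(-1/148)) + 803/2 = (√153 - 1/74) + 803/2 = (3*√17 - 1/74) + 803/2 = (-1/74 + 3*√17) + 803/2 = 14855/37 + 3*√17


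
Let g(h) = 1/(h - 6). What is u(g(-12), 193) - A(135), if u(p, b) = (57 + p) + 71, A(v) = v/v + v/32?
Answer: 35345/288 ≈ 122.73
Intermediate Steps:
g(h) = 1/(-6 + h)
A(v) = 1 + v/32 (A(v) = 1 + v*(1/32) = 1 + v/32)
u(p, b) = 128 + p
u(g(-12), 193) - A(135) = (128 + 1/(-6 - 12)) - (1 + (1/32)*135) = (128 + 1/(-18)) - (1 + 135/32) = (128 - 1/18) - 1*167/32 = 2303/18 - 167/32 = 35345/288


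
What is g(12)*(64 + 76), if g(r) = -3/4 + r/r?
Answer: 35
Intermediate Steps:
g(r) = ¼ (g(r) = -3*¼ + 1 = -¾ + 1 = ¼)
g(12)*(64 + 76) = (64 + 76)/4 = (¼)*140 = 35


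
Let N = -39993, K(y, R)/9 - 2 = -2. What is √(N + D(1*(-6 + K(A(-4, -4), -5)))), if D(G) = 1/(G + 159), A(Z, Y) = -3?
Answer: 4*I*√6501361/51 ≈ 199.98*I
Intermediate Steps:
K(y, R) = 0 (K(y, R) = 18 + 9*(-2) = 18 - 18 = 0)
D(G) = 1/(159 + G)
√(N + D(1*(-6 + K(A(-4, -4), -5)))) = √(-39993 + 1/(159 + 1*(-6 + 0))) = √(-39993 + 1/(159 + 1*(-6))) = √(-39993 + 1/(159 - 6)) = √(-39993 + 1/153) = √(-6118928/153) = 4*I*√6501361/51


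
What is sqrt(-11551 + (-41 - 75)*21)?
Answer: I*sqrt(13987) ≈ 118.27*I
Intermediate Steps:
sqrt(-11551 + (-41 - 75)*21) = sqrt(-11551 - 116*21) = sqrt(-11551 - 2436) = sqrt(-13987) = I*sqrt(13987)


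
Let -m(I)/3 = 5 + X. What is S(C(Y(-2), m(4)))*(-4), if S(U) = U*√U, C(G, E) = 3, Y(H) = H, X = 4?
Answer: -12*√3 ≈ -20.785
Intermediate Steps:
m(I) = -27 (m(I) = -3*(5 + 4) = -3*9 = -27)
S(U) = U^(3/2)
S(C(Y(-2), m(4)))*(-4) = 3^(3/2)*(-4) = (3*√3)*(-4) = -12*√3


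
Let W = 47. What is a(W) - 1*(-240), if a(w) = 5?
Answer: 245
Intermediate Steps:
a(W) - 1*(-240) = 5 - 1*(-240) = 5 + 240 = 245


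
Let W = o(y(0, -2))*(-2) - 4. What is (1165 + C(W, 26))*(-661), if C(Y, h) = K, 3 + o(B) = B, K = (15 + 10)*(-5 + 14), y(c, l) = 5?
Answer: -918790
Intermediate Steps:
K = 225 (K = 25*9 = 225)
o(B) = -3 + B
W = -8 (W = (-3 + 5)*(-2) - 4 = 2*(-2) - 4 = -4 - 4 = -8)
C(Y, h) = 225
(1165 + C(W, 26))*(-661) = (1165 + 225)*(-661) = 1390*(-661) = -918790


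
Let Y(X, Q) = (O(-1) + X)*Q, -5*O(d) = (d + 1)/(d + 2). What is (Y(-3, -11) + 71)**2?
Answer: 10816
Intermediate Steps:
O(d) = -(1 + d)/(5*(2 + d)) (O(d) = -(d + 1)/(5*(d + 2)) = -(1 + d)/(5*(2 + d)))
Y(X, Q) = Q*X (Y(X, Q) = ((-1 - 1*(-1))/(5*(2 - 1)) + X)*Q = ((1/5)*(-1 + 1)/1 + X)*Q = ((1/5)*1*0 + X)*Q = (0 + X)*Q = X*Q = Q*X)
(Y(-3, -11) + 71)**2 = (-11*(-3) + 71)**2 = (33 + 71)**2 = 104**2 = 10816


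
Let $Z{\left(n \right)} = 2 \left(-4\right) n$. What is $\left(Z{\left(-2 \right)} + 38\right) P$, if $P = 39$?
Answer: $2106$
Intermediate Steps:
$Z{\left(n \right)} = - 8 n$
$\left(Z{\left(-2 \right)} + 38\right) P = \left(\left(-8\right) \left(-2\right) + 38\right) 39 = \left(16 + 38\right) 39 = 54 \cdot 39 = 2106$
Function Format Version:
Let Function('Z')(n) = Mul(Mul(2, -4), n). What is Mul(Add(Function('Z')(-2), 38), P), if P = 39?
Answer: 2106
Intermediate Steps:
Function('Z')(n) = Mul(-8, n)
Mul(Add(Function('Z')(-2), 38), P) = Mul(Add(Mul(-8, -2), 38), 39) = Mul(Add(16, 38), 39) = Mul(54, 39) = 2106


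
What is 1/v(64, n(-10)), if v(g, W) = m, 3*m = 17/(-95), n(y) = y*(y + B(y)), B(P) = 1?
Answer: -285/17 ≈ -16.765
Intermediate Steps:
n(y) = y*(1 + y) (n(y) = y*(y + 1) = y*(1 + y))
m = -17/285 (m = (17/(-95))/3 = (17*(-1/95))/3 = (⅓)*(-17/95) = -17/285 ≈ -0.059649)
v(g, W) = -17/285
1/v(64, n(-10)) = 1/(-17/285) = -285/17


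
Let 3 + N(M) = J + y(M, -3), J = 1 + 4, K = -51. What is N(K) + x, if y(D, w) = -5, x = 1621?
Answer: 1618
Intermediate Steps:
J = 5
N(M) = -3 (N(M) = -3 + (5 - 5) = -3 + 0 = -3)
N(K) + x = -3 + 1621 = 1618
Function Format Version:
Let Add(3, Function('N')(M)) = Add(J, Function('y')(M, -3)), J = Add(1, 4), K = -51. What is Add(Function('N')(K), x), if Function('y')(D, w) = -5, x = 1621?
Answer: 1618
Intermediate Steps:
J = 5
Function('N')(M) = -3 (Function('N')(M) = Add(-3, Add(5, -5)) = Add(-3, 0) = -3)
Add(Function('N')(K), x) = Add(-3, 1621) = 1618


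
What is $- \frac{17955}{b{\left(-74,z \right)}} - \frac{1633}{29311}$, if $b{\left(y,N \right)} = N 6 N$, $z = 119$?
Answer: $- \frac{31668023}{118592306} \approx -0.26703$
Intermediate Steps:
$b{\left(y,N \right)} = 6 N^{2}$ ($b{\left(y,N \right)} = 6 N N = 6 N^{2}$)
$- \frac{17955}{b{\left(-74,z \right)}} - \frac{1633}{29311} = - \frac{17955}{6 \cdot 119^{2}} - \frac{1633}{29311} = - \frac{17955}{6 \cdot 14161} - \frac{1633}{29311} = - \frac{17955}{84966} - \frac{1633}{29311} = \left(-17955\right) \frac{1}{84966} - \frac{1633}{29311} = - \frac{855}{4046} - \frac{1633}{29311} = - \frac{31668023}{118592306}$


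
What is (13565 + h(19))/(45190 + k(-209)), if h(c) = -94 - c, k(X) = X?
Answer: 13452/44981 ≈ 0.29906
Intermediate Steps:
(13565 + h(19))/(45190 + k(-209)) = (13565 + (-94 - 1*19))/(45190 - 209) = (13565 + (-94 - 19))/44981 = (13565 - 113)*(1/44981) = 13452*(1/44981) = 13452/44981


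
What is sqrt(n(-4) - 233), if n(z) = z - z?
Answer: I*sqrt(233) ≈ 15.264*I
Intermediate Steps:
n(z) = 0
sqrt(n(-4) - 233) = sqrt(0 - 233) = sqrt(-233) = I*sqrt(233)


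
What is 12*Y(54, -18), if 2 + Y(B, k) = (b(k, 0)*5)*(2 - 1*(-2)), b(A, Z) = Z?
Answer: -24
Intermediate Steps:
Y(B, k) = -2 (Y(B, k) = -2 + (0*5)*(2 - 1*(-2)) = -2 + 0*(2 + 2) = -2 + 0*4 = -2 + 0 = -2)
12*Y(54, -18) = 12*(-2) = -24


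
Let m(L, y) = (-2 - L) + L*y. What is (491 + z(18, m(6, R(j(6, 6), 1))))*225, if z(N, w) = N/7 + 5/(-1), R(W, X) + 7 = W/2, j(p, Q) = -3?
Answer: 769500/7 ≈ 1.0993e+5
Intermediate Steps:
R(W, X) = -7 + W/2
m(L, y) = -2 - L + L*y
z(N, w) = -5 + N/7 (z(N, w) = N*(⅐) + 5*(-1) = N/7 - 5 = -5 + N/7)
(491 + z(18, m(6, R(j(6, 6), 1))))*225 = (491 + (-5 + (⅐)*18))*225 = (491 + (-5 + 18/7))*225 = (491 - 17/7)*225 = (3420/7)*225 = 769500/7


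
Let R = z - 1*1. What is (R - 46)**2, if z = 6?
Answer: 1681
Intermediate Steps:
R = 5 (R = 6 - 1*1 = 6 - 1 = 5)
(R - 46)**2 = (5 - 46)**2 = (-41)**2 = 1681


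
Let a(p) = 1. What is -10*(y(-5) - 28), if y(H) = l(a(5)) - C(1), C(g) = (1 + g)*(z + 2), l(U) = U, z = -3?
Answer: 250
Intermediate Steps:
C(g) = -1 - g (C(g) = (1 + g)*(-3 + 2) = (1 + g)*(-1) = -1 - g)
y(H) = 3 (y(H) = 1 - (-1 - 1*1) = 1 - (-1 - 1) = 1 - 1*(-2) = 1 + 2 = 3)
-10*(y(-5) - 28) = -10*(3 - 28) = -10*(-25) = 250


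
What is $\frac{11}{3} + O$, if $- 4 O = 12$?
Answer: $\frac{2}{3} \approx 0.66667$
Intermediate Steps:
$O = -3$ ($O = \left(- \frac{1}{4}\right) 12 = -3$)
$\frac{11}{3} + O = \frac{11}{3} - 3 = \frac{2}{3}$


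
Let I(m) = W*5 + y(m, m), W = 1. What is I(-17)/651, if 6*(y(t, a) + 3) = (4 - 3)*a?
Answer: -5/3906 ≈ -0.0012801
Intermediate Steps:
y(t, a) = -3 + a/6 (y(t, a) = -3 + ((4 - 3)*a)/6 = -3 + (1*a)/6 = -3 + a/6)
I(m) = 2 + m/6 (I(m) = 1*5 + (-3 + m/6) = 5 + (-3 + m/6) = 2 + m/6)
I(-17)/651 = (2 + (1/6)*(-17))/651 = (2 - 17/6)*(1/651) = -5/6*1/651 = -5/3906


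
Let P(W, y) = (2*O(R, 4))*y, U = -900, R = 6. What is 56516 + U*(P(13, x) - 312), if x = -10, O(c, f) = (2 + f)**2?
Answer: 985316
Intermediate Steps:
P(W, y) = 72*y (P(W, y) = (2*(2 + 4)**2)*y = (2*6**2)*y = (2*36)*y = 72*y)
56516 + U*(P(13, x) - 312) = 56516 - 900*(72*(-10) - 312) = 56516 - 900*(-720 - 312) = 56516 - 900*(-1032) = 56516 + 928800 = 985316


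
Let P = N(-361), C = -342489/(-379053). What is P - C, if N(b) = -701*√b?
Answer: -114163/126351 - 13319*I ≈ -0.90354 - 13319.0*I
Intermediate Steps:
C = 114163/126351 (C = -342489*(-1/379053) = 114163/126351 ≈ 0.90354)
P = -13319*I ≈ -13319.0*I
P - C = -13319*I - 1*114163/126351 = -13319*I - 114163/126351 = -114163/126351 - 13319*I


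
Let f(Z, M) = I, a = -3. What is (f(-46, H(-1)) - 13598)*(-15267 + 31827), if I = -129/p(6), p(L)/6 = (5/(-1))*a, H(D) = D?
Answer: -225206616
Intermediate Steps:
p(L) = 90 (p(L) = 6*((5/(-1))*(-3)) = 6*((5*(-1))*(-3)) = 6*(-5*(-3)) = 6*15 = 90)
I = -43/30 (I = -129/90 = -129*1/90 = -43/30 ≈ -1.4333)
f(Z, M) = -43/30
(f(-46, H(-1)) - 13598)*(-15267 + 31827) = (-43/30 - 13598)*(-15267 + 31827) = -407983/30*16560 = -225206616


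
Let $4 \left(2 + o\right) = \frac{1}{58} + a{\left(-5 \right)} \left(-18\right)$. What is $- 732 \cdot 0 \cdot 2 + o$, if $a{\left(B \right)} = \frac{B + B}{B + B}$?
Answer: $- \frac{1507}{232} \approx -6.4957$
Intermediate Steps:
$a{\left(B \right)} = 1$ ($a{\left(B \right)} = \frac{2 B}{2 B} = 2 B \frac{1}{2 B} = 1$)
$o = - \frac{1507}{232}$ ($o = -2 + \frac{\frac{1}{58} + 1 \left(-18\right)}{4} = -2 + \frac{\frac{1}{58} - 18}{4} = -2 + \frac{1}{4} \left(- \frac{1043}{58}\right) = -2 - \frac{1043}{232} = - \frac{1507}{232} \approx -6.4957$)
$- 732 \cdot 0 \cdot 2 + o = - 732 \cdot 0 \cdot 2 - \frac{1507}{232} = \left(-732\right) 0 - \frac{1507}{232} = 0 - \frac{1507}{232} = - \frac{1507}{232}$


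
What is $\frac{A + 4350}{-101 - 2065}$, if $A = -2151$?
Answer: $- \frac{733}{722} \approx -1.0152$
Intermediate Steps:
$\frac{A + 4350}{-101 - 2065} = \frac{-2151 + 4350}{-101 - 2065} = \frac{2199}{-2166} = 2199 \left(- \frac{1}{2166}\right) = - \frac{733}{722}$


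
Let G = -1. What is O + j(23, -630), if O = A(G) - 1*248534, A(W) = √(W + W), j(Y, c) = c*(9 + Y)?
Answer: -268694 + I*√2 ≈ -2.6869e+5 + 1.4142*I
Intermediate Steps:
A(W) = √2*√W (A(W) = √(2*W) = √2*√W)
O = -248534 + I*√2 (O = √2*√(-1) - 1*248534 = √2*I - 248534 = I*√2 - 248534 = -248534 + I*√2 ≈ -2.4853e+5 + 1.4142*I)
O + j(23, -630) = (-248534 + I*√2) - 630*(9 + 23) = (-248534 + I*√2) - 630*32 = (-248534 + I*√2) - 20160 = -268694 + I*√2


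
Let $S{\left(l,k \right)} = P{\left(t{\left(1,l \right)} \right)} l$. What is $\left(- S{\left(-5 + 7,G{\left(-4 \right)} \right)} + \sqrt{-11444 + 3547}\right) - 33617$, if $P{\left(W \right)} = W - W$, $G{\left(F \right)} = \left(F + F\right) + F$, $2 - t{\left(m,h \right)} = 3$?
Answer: $-33617 + i \sqrt{7897} \approx -33617.0 + 88.865 i$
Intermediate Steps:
$t{\left(m,h \right)} = -1$ ($t{\left(m,h \right)} = 2 - 3 = -1$)
$G{\left(F \right)} = 3 F$ ($G{\left(F \right)} = 2 F + F = 3 F$)
$P{\left(W \right)} = 0$
$S{\left(l,k \right)} = 0$ ($S{\left(l,k \right)} = 0 l = 0$)
$\left(- S{\left(-5 + 7,G{\left(-4 \right)} \right)} + \sqrt{-11444 + 3547}\right) - 33617 = \left(\left(-1\right) 0 + \sqrt{-11444 + 3547}\right) - 33617 = \left(0 + \sqrt{-7897}\right) - 33617 = \left(0 + i \sqrt{7897}\right) - 33617 = i \sqrt{7897} - 33617 = -33617 + i \sqrt{7897}$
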